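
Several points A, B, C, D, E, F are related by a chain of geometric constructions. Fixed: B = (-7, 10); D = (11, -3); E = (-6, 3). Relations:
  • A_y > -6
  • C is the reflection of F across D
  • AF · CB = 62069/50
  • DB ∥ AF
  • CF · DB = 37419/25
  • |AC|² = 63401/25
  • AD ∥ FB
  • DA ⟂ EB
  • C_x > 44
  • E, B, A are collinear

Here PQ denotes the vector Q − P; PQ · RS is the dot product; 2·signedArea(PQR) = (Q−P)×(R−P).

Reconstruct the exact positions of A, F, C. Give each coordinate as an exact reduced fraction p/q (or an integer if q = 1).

1. A_x = -241/50  [E, B, A are collinear ∩ DA ⟂ EB]
2. A_y = -263/50  [E, B, A are collinear ∩ DA ⟂ EB]
   → A = (-241/50, -263/50)
3. F_x = -1141/50  [AD ∥ FB ∩ DB ∥ AF]
4. F_y = 387/50  [AD ∥ FB ∩ DB ∥ AF]
   → F = (-1141/50, 387/50)
5. C_x = 2241/50  [C is the reflection of F across D]
6. C_y = -687/50  [C is the reflection of F across D]
   → C = (2241/50, -687/50)

A = (-241/50, -263/50)
C = (2241/50, -687/50)
F = (-1141/50, 387/50)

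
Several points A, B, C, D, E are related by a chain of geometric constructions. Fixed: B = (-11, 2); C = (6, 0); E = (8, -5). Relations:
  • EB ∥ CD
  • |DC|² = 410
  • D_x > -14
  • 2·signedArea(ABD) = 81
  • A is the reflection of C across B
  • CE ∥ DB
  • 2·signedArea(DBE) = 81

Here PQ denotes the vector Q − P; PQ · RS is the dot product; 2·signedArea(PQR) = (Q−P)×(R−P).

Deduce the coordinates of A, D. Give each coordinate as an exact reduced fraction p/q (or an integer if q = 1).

1. A_x = -28  [A is the reflection of C across B]
2. A_y = 4  [A is the reflection of C across B]
   → A = (-28, 4)
3. D_x = -13  [CE ∥ DB ∩ EB ∥ CD]
4. D_y = 7  [CE ∥ DB ∩ EB ∥ CD]
   → D = (-13, 7)

A = (-28, 4)
D = (-13, 7)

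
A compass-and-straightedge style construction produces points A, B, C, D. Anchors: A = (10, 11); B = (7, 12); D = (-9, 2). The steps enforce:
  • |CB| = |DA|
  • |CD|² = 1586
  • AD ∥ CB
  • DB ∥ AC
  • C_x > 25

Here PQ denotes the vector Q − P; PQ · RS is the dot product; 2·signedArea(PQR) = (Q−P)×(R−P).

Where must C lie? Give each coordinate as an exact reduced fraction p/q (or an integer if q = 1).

1. C_x = 26  [AD ∥ CB ∩ DB ∥ AC]
2. C_y = 21  [AD ∥ CB ∩ DB ∥ AC]
   → C = (26, 21)

C = (26, 21)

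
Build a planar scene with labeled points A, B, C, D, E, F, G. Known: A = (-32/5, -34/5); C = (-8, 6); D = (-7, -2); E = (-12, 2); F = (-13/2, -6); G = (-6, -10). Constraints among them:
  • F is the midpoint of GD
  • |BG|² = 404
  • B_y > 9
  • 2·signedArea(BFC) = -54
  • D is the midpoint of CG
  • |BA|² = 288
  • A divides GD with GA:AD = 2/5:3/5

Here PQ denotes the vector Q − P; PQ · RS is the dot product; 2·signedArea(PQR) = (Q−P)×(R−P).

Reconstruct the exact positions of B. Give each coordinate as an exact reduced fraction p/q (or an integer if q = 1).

1. B_x = -4  [line -12·x + -3/2·y + -33 = 0 ∩ |BA|² = 288]
2. B_y = 10  [line -12·x + -3/2·y + -33 = 0 ∩ |BA|² = 288]
   → B = (-4, 10)

B = (-4, 10)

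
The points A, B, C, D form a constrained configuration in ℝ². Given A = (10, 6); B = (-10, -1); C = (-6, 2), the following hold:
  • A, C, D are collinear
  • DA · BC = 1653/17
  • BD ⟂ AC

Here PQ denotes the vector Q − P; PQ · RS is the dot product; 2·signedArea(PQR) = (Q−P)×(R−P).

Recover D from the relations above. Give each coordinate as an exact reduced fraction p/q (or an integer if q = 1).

D = (-178/17, 15/17)

1. D_x = -178/17  [A, C, D are collinear ∩ BD ⟂ AC]
2. D_y = 15/17  [A, C, D are collinear ∩ BD ⟂ AC]
   → D = (-178/17, 15/17)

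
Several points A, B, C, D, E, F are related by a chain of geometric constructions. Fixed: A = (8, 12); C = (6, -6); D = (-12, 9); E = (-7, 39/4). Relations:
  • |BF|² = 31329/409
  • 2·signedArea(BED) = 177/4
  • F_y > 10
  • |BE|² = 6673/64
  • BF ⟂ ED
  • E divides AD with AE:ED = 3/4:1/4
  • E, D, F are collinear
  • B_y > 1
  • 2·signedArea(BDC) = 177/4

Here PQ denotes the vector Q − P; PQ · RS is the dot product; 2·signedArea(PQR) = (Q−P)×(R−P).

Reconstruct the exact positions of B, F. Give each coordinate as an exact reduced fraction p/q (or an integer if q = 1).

1. B_x = -1/2  [2·signedArea(BED) = 177/4 ∩ 2·signedArea(BDC) = 177/4]
2. B_y = 15/8  [2·signedArea(BED) = 177/4 ∩ 2·signedArea(BDC) = 177/4]
   → B = (-1/2, 15/8)
3. F_x = -1471/818  [E, D, F are collinear ∩ BF ⟂ ED]
4. F_y = 34455/3272  [E, D, F are collinear ∩ BF ⟂ ED]
   → F = (-1471/818, 34455/3272)

B = (-1/2, 15/8)
F = (-1471/818, 34455/3272)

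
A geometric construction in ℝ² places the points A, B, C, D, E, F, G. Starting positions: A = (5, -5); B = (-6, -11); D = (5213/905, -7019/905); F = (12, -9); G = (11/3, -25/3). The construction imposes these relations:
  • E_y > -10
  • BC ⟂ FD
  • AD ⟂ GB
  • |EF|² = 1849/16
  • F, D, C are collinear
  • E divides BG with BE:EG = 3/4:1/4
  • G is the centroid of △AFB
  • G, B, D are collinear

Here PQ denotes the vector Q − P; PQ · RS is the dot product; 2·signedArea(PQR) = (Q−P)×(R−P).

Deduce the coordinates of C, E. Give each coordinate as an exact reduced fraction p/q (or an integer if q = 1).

C = (-163400098/33156485, -186490721/33156485)
E = (5/4, -9)

1. C_x = -163400098/33156485  [F, D, C are collinear ∩ BC ⟂ FD]
2. C_y = -186490721/33156485  [F, D, C are collinear ∩ BC ⟂ FD]
   → C = (-163400098/33156485, -186490721/33156485)
3. E_x = 5/4  [E divides BG with BE:EG = 3/4:1/4]
4. E_y = -9  [E divides BG with BE:EG = 3/4:1/4]
   → E = (5/4, -9)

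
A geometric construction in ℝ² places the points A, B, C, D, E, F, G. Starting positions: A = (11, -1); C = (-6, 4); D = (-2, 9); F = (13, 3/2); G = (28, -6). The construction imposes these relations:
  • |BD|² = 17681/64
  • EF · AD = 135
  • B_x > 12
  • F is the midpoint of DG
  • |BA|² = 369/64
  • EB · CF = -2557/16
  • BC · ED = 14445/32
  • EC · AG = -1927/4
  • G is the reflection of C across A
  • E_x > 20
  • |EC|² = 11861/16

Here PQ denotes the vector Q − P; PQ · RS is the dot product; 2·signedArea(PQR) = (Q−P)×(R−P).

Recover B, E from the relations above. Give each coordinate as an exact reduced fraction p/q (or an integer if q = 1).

1. E_x = 41/2  [EF · AD = 135 ∩ EC · AG = -1927/4]
2. E_y = -9/4  [EF · AD = 135 ∩ EC · AG = -1927/4]
   → E = (41/2, -9/4)
3. B_x = 25/2  [BC · ED = 14445/32 ∩ EB · CF = -2557/16]
4. B_y = 7/8  [BC · ED = 14445/32 ∩ EB · CF = -2557/16]
   → B = (25/2, 7/8)

B = (25/2, 7/8)
E = (41/2, -9/4)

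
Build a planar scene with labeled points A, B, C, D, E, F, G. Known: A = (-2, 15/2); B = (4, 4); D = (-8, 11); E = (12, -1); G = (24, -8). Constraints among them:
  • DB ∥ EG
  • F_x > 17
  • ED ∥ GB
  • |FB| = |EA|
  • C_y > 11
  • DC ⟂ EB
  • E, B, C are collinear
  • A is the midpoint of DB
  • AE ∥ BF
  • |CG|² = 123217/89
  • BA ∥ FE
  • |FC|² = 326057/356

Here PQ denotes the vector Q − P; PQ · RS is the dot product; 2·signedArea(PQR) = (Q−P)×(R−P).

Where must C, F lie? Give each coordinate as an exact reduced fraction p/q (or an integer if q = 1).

1. C_x = -692/89  [E, B, C are collinear ∩ DC ⟂ EB]
2. C_y = 1011/89  [E, B, C are collinear ∩ DC ⟂ EB]
   → C = (-692/89, 1011/89)
3. F_x = 18  [BA ∥ FE ∩ AE ∥ BF]
4. F_y = -9/2  [BA ∥ FE ∩ AE ∥ BF]
   → F = (18, -9/2)

C = (-692/89, 1011/89)
F = (18, -9/2)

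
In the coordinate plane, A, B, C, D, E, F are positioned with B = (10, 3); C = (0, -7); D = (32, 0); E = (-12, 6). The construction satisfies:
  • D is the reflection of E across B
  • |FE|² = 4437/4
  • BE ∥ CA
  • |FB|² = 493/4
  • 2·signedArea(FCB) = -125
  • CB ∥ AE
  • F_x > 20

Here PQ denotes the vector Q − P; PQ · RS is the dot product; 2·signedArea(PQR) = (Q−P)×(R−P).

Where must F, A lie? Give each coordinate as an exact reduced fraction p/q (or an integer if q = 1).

1. F_x = 21  [line -10·x + 10·y + 195 = 0 ∩ |FB|² = 493/4]
2. F_y = 3/2  [line -10·x + 10·y + 195 = 0 ∩ |FB|² = 493/4]
   → F = (21, 3/2)
3. A_x = -22  [CB ∥ AE ∩ BE ∥ CA]
4. A_y = -4  [CB ∥ AE ∩ BE ∥ CA]
   → A = (-22, -4)

A = (-22, -4)
F = (21, 3/2)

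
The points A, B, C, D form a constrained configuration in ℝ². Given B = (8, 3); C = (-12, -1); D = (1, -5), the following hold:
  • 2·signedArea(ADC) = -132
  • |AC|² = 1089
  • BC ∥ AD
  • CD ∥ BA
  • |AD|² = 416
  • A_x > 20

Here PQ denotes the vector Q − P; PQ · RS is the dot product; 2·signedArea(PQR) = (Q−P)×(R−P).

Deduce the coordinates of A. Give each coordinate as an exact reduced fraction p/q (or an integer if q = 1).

A = (21, -1)

1. A_x = 21  [BC ∥ AD ∩ CD ∥ BA]
2. A_y = -1  [BC ∥ AD ∩ CD ∥ BA]
   → A = (21, -1)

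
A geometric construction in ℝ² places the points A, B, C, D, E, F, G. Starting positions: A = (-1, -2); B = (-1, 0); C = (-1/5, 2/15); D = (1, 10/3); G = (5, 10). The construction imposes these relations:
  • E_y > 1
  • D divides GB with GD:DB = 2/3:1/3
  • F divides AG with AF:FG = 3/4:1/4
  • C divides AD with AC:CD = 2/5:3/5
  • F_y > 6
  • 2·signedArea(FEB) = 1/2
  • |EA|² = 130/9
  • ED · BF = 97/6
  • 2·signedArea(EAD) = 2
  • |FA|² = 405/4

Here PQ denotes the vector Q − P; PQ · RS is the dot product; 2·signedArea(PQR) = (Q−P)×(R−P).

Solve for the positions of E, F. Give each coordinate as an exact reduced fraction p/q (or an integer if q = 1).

E = (0, 5/3)
F = (7/2, 7)

1. E_x = 0  [line -16/3·x + 2·y + -10/3 = 0 ∩ |EA|² = 130/9]
2. E_y = 5/3  [line -16/3·x + 2·y + -10/3 = 0 ∩ |EA|² = 130/9]
   → E = (0, 5/3)
3. F_x = 7/2  [F divides AG with AF:FG = 3/4:1/4]
4. F_y = 7  [F divides AG with AF:FG = 3/4:1/4]
   → F = (7/2, 7)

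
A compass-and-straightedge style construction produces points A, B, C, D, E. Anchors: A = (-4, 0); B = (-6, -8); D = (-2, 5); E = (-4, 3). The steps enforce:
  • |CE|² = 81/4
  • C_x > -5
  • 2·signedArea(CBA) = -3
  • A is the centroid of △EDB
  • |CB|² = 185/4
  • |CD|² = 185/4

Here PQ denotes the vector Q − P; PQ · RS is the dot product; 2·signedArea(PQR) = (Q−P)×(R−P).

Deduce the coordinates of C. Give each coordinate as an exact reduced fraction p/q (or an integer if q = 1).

C = (-4, -3/2)

1. C_x = -4  [line -8·x + 2·y + -29 = 0 ∩ |CB|² = 185/4]
2. C_y = -3/2  [line -8·x + 2·y + -29 = 0 ∩ |CB|² = 185/4]
   → C = (-4, -3/2)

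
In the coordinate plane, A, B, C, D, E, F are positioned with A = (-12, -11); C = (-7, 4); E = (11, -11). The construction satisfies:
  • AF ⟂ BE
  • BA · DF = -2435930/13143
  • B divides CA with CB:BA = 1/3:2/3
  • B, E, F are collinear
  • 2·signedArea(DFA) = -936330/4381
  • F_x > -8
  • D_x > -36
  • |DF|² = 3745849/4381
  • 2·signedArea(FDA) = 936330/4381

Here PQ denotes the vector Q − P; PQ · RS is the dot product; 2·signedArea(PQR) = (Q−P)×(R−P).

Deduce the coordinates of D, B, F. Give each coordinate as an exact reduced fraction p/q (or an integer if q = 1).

1. B_x = -26/3  [B divides CA with CB:BA = 1/3:2/3]
2. B_y = -1  [B divides CA with CB:BA = 1/3:2/3]
   → B = (-26/3, -1)
3. F_x = -31872/4381  [B, E, F are collinear ∩ AF ⟂ BE]
4. F_y = -7481/4381  [B, E, F are collinear ∩ AF ⟂ BE]
   → F = (-31872/4381, -7481/4381)
5. D_x = -35  [2·signedArea(DFA) = -936330/4381 ∩ BA · DF = -2435930/13143]
6. D_y = -11  [2·signedArea(DFA) = -936330/4381 ∩ BA · DF = -2435930/13143]
   → D = (-35, -11)

B = (-26/3, -1)
D = (-35, -11)
F = (-31872/4381, -7481/4381)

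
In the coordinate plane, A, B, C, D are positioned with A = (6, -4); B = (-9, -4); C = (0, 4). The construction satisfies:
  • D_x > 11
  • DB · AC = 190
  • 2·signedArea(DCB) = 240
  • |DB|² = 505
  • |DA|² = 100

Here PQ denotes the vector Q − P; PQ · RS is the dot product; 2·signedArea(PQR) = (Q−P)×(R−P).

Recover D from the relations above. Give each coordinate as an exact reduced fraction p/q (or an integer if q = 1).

D = (12, -12)

1. D_x = 12  [2·signedArea(DCB) = 240 ∩ DB · AC = 190]
2. D_y = -12  [2·signedArea(DCB) = 240 ∩ DB · AC = 190]
   → D = (12, -12)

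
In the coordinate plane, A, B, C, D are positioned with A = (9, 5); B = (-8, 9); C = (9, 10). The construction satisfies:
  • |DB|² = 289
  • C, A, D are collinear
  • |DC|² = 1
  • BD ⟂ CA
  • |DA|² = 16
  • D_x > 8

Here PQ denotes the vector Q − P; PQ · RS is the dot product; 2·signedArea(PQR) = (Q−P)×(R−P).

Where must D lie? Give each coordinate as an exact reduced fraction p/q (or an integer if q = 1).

1. D_x = 9  [C, A, D are collinear ∩ BD ⟂ CA]
2. D_y = 9  [C, A, D are collinear ∩ BD ⟂ CA]
   → D = (9, 9)

D = (9, 9)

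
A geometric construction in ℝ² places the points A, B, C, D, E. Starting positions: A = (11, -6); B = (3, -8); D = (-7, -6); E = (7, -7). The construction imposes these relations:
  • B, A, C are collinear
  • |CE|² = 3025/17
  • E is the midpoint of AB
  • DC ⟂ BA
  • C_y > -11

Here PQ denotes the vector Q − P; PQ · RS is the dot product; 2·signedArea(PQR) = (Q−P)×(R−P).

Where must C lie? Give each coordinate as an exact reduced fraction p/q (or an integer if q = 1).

C = (-101/17, -174/17)

1. C_x = -101/17  [B, A, C are collinear ∩ DC ⟂ BA]
2. C_y = -174/17  [B, A, C are collinear ∩ DC ⟂ BA]
   → C = (-101/17, -174/17)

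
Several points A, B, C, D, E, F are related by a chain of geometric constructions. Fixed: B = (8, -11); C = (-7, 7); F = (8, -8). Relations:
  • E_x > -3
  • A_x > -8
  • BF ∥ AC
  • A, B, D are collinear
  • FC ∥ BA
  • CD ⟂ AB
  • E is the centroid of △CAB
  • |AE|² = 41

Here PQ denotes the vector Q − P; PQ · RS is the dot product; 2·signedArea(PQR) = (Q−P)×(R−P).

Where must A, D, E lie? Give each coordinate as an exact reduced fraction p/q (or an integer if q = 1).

1. A_x = -7  [BF ∥ AC ∩ FC ∥ BA]
2. A_y = 4  [BF ∥ AC ∩ FC ∥ BA]
   → A = (-7, 4)
3. D_x = -17/2  [A, B, D are collinear ∩ CD ⟂ AB]
4. D_y = 11/2  [A, B, D are collinear ∩ CD ⟂ AB]
   → D = (-17/2, 11/2)
5. E_x = -2  [E is the centroid of △CAB]
6. E_y = 0  [E is the centroid of △CAB]
   → E = (-2, 0)

A = (-7, 4)
D = (-17/2, 11/2)
E = (-2, 0)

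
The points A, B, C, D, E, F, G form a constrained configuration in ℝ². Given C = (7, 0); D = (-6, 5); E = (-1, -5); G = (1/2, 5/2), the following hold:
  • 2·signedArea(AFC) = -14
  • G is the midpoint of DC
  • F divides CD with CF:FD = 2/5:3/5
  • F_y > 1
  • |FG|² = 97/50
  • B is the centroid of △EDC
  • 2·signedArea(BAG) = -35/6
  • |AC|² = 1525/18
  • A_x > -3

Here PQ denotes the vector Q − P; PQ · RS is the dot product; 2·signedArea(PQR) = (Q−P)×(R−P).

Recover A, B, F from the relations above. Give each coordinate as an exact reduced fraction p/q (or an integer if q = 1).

A = (-13/6, 5/6)
B = (0, 0)
F = (9/5, 2)

1. B_x = 0  [B is the centroid of △EDC]
2. B_y = 0  [B is the centroid of △EDC]
   → B = (0, 0)
3. F_x = 9/5  [F divides CD with CF:FD = 2/5:3/5]
4. F_y = 2  [F divides CD with CF:FD = 2/5:3/5]
   → F = (9/5, 2)
5. A_x = -13/6  [2·signedArea(AFC) = -14 ∩ 2·signedArea(BAG) = -35/6]
6. A_y = 5/6  [2·signedArea(AFC) = -14 ∩ 2·signedArea(BAG) = -35/6]
   → A = (-13/6, 5/6)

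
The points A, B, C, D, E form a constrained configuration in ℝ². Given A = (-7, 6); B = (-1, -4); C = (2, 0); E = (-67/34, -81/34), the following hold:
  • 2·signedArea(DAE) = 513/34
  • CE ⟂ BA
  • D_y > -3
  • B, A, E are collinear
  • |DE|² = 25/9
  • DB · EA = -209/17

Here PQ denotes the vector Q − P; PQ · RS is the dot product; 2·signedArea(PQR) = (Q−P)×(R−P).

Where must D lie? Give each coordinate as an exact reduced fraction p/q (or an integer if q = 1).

1. D_x = -11/34  [2·signedArea(DAE) = 513/34 ∩ DB · EA = -209/17]
2. D_y = -217/102  [2·signedArea(DAE) = 513/34 ∩ DB · EA = -209/17]
   → D = (-11/34, -217/102)

D = (-11/34, -217/102)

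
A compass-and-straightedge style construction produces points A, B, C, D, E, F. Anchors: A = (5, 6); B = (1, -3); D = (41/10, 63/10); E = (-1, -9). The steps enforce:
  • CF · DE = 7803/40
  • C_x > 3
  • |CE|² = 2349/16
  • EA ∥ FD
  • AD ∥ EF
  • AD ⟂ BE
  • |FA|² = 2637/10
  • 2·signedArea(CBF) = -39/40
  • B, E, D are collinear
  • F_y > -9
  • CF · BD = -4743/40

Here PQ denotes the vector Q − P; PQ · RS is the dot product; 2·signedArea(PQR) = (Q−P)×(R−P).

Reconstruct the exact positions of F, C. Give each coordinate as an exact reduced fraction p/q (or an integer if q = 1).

1. F_x = -19/10  [EA ∥ FD ∩ AD ∥ EF]
2. F_y = -87/10  [EA ∥ FD ∩ AD ∥ EF]
   → F = (-19/10, -87/10)
3. C_x = 7/2  [CF · DE = 7803/40 ∩ 2·signedArea(CBF) = -39/40]
4. C_y = 9/4  [CF · DE = 7803/40 ∩ 2·signedArea(CBF) = -39/40]
   → C = (7/2, 9/4)

C = (7/2, 9/4)
F = (-19/10, -87/10)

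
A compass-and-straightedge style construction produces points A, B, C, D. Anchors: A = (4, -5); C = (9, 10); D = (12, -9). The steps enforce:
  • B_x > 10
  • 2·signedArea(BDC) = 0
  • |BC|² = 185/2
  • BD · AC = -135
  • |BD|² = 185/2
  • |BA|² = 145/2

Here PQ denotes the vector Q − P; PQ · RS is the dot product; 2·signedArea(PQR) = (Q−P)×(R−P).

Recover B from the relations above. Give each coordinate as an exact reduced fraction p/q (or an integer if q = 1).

1. B_x = 21/2  [2·signedArea(BDC) = 0 ∩ BD · AC = -135]
2. B_y = 1/2  [2·signedArea(BDC) = 0 ∩ BD · AC = -135]
   → B = (21/2, 1/2)

B = (21/2, 1/2)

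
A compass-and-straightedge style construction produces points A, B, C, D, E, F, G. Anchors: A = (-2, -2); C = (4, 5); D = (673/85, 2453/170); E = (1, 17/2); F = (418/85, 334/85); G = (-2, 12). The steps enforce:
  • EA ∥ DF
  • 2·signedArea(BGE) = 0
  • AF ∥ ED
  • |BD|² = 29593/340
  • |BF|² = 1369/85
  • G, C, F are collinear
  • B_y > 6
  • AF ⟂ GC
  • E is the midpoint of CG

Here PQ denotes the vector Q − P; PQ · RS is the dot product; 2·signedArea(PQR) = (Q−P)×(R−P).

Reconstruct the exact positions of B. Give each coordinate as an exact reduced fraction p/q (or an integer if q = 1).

1. B_x = 196/85  [line 7/2·x + 3·y + -29 = 0 ∩ |BF|² = 1369/85]
2. B_y = 593/85  [line 7/2·x + 3·y + -29 = 0 ∩ |BF|² = 1369/85]
   → B = (196/85, 593/85)

B = (196/85, 593/85)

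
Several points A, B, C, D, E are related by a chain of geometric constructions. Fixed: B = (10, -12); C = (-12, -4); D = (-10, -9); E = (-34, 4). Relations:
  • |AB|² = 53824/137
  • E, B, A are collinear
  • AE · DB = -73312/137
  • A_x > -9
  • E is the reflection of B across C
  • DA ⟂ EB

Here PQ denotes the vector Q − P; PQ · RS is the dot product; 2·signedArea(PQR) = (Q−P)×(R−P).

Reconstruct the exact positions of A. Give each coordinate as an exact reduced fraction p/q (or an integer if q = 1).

A = (-1182/137, -716/137)

1. A_x = -1182/137  [E, B, A are collinear ∩ DA ⟂ EB]
2. A_y = -716/137  [E, B, A are collinear ∩ DA ⟂ EB]
   → A = (-1182/137, -716/137)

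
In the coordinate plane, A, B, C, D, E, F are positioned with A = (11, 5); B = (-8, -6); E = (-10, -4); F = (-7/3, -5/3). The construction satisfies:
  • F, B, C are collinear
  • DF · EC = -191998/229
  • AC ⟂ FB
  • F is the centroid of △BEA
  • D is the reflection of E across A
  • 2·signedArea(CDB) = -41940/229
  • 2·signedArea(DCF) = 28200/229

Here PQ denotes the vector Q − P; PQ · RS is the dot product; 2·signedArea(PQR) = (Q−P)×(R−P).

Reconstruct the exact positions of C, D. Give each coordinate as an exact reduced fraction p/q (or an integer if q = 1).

C = (2129/229, 1655/229)
D = (32, 14)

1. C_x = 2129/229  [F, B, C are collinear ∩ AC ⟂ FB]
2. C_y = 1655/229  [F, B, C are collinear ∩ AC ⟂ FB]
   → C = (2129/229, 1655/229)
3. D_x = 32  [D is the reflection of E across A]
4. D_y = 14  [D is the reflection of E across A]
   → D = (32, 14)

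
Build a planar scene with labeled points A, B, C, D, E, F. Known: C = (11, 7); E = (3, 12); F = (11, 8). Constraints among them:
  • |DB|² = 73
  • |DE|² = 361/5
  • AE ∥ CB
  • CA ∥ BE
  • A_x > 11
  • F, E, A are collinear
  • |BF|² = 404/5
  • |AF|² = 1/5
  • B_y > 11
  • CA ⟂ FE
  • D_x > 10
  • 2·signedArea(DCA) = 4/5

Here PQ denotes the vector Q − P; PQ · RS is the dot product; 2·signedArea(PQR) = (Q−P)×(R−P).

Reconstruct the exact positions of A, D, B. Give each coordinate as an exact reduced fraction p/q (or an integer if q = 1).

1. A_x = 57/5  [F, E, A are collinear ∩ CA ⟂ FE]
2. A_y = 39/5  [F, E, A are collinear ∩ CA ⟂ FE]
   → A = (57/5, 39/5)
3. D_x = 53/5  [line -4/5·x + 2/5·y + 26/5 = 0 ∩ |DE|² = 361/5]
4. D_y = 41/5  [line -4/5·x + 2/5·y + 26/5 = 0 ∩ |DE|² = 361/5]
   → D = (53/5, 41/5)
5. B_x = 13/5  [CA ∥ BE ∩ AE ∥ CB]
6. B_y = 56/5  [CA ∥ BE ∩ AE ∥ CB]
   → B = (13/5, 56/5)

A = (57/5, 39/5)
B = (13/5, 56/5)
D = (53/5, 41/5)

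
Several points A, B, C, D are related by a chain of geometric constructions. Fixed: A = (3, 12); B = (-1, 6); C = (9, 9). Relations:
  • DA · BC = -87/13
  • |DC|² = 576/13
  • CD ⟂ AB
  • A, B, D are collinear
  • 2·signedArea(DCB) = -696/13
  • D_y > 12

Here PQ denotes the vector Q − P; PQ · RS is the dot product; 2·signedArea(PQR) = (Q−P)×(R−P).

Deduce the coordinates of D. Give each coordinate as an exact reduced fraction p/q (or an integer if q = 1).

D = (45/13, 165/13)

1. D_x = 45/13  [A, B, D are collinear ∩ CD ⟂ AB]
2. D_y = 165/13  [A, B, D are collinear ∩ CD ⟂ AB]
   → D = (45/13, 165/13)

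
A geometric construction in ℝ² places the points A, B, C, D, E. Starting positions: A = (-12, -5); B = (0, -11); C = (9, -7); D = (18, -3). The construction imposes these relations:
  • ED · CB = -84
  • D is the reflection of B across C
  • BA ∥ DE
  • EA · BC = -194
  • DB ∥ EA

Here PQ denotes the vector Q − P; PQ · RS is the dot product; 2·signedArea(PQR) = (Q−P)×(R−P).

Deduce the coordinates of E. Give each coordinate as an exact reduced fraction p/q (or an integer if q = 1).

E = (6, 3)

1. E_x = 6  [DB ∥ EA ∩ BA ∥ DE]
2. E_y = 3  [DB ∥ EA ∩ BA ∥ DE]
   → E = (6, 3)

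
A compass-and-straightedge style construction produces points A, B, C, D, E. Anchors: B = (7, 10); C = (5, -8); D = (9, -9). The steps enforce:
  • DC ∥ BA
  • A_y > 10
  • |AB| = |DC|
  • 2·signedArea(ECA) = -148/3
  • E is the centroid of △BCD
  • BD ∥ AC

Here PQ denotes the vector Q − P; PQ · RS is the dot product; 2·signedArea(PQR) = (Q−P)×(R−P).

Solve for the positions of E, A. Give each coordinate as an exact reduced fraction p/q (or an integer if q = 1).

1. E_x = 7  [E is the centroid of △BCD]
2. E_y = -7/3  [E is the centroid of △BCD]
   → E = (7, -7/3)
3. A_x = 3  [BD ∥ AC ∩ DC ∥ BA]
4. A_y = 11  [BD ∥ AC ∩ DC ∥ BA]
   → A = (3, 11)

A = (3, 11)
E = (7, -7/3)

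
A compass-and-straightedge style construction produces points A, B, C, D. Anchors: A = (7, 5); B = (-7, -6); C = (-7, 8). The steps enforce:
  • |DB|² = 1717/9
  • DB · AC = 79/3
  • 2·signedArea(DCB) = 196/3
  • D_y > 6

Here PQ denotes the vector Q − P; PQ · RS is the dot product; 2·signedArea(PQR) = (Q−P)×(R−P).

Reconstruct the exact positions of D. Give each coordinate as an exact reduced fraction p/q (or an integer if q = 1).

1. D_x = -7/3  [2·signedArea(DCB) = 196/3 ∩ DB · AC = 79/3]
2. D_y = 7  [2·signedArea(DCB) = 196/3 ∩ DB · AC = 79/3]
   → D = (-7/3, 7)

D = (-7/3, 7)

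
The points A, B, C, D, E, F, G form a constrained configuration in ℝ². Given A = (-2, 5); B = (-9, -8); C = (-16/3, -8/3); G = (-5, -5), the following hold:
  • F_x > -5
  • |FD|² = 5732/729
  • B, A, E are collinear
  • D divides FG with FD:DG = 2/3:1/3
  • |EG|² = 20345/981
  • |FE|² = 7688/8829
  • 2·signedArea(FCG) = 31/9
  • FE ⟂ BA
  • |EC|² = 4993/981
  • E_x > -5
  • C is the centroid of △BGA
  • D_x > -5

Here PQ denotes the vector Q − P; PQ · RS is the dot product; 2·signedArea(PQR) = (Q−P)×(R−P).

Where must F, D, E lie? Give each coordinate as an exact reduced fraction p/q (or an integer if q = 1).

D = (-127/27, -98/27)
E = (-1613/327, -146/327)
F = (-37/9, -8/9)

1. E_x = -1613/327  [line -13·x + 7·y + -61 = 0 ∩ |EG|² = 20345/981]
2. E_y = -146/327  [line -13·x + 7·y + -61 = 0 ∩ |EG|² = 20345/981]
   → E = (-1613/327, -146/327)
3. F_x = -37/9  [2·signedArea(FCG) = 31/9 ∩ FE ⟂ BA]
4. F_y = -8/9  [2·signedArea(FCG) = 31/9 ∩ FE ⟂ BA]
   → F = (-37/9, -8/9)
5. D_x = -127/27  [D divides FG with FD:DG = 2/3:1/3]
6. D_y = -98/27  [D divides FG with FD:DG = 2/3:1/3]
   → D = (-127/27, -98/27)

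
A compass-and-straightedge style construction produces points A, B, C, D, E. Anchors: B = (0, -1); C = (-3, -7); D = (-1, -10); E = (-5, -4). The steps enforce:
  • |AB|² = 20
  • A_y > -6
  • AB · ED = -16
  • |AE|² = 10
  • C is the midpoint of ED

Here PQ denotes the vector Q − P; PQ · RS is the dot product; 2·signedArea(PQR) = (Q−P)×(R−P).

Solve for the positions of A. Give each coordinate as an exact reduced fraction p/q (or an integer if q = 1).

1. A_x = -2  [line -4·x + 6·y + 22 = 0 ∩ |AE|² = 10]
2. A_y = -5  [line -4·x + 6·y + 22 = 0 ∩ |AE|² = 10]
   → A = (-2, -5)

A = (-2, -5)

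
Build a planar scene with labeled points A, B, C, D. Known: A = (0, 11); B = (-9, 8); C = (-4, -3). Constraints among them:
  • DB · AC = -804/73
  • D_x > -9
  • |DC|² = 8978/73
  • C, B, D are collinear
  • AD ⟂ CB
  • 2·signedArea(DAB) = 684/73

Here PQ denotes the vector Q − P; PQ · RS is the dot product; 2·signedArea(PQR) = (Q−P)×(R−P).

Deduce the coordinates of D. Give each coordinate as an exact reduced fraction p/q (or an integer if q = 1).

1. D_x = -627/73  [C, B, D are collinear ∩ AD ⟂ CB]
2. D_y = 518/73  [C, B, D are collinear ∩ AD ⟂ CB]
   → D = (-627/73, 518/73)

D = (-627/73, 518/73)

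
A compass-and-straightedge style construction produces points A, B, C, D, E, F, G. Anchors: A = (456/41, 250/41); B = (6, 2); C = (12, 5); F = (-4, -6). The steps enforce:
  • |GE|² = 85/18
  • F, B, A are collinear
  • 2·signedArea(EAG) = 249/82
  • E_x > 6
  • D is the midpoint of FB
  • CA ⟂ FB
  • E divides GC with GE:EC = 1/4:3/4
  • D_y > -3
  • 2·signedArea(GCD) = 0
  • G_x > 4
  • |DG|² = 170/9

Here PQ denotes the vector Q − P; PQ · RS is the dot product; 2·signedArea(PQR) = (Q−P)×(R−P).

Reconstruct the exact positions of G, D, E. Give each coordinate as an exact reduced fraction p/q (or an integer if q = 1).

1. D_x = 1  [D is the midpoint of FB]
2. D_y = -2  [D is the midpoint of FB]
   → D = (1, -2)
3. G_x = 14/3  [line 7·x + -11·y + -29 = 0 ∩ |DG|² = 170/9]
4. G_y = 1/3  [line 7·x + -11·y + -29 = 0 ∩ |DG|² = 170/9]
   → G = (14/3, 1/3)
5. E_x = 13/2  [E divides GC with GE:EC = 1/4:3/4]
6. E_y = 3/2  [E divides GC with GE:EC = 1/4:3/4]
   → E = (13/2, 3/2)

D = (1, -2)
E = (13/2, 3/2)
G = (14/3, 1/3)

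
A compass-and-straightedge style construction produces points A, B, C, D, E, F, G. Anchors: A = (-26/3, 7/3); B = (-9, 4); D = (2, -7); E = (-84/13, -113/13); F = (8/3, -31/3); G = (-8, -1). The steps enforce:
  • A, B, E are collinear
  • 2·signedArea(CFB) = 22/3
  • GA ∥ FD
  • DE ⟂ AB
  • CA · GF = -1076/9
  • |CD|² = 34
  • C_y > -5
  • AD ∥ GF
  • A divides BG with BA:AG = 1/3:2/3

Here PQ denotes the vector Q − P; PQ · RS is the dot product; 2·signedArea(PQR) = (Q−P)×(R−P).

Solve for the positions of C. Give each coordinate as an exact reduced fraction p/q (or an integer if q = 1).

1. C_x = -3  [CA · GF = -1076/9 ∩ 2·signedArea(CFB) = 22/3]
2. C_y = -4  [CA · GF = -1076/9 ∩ 2·signedArea(CFB) = 22/3]
   → C = (-3, -4)

C = (-3, -4)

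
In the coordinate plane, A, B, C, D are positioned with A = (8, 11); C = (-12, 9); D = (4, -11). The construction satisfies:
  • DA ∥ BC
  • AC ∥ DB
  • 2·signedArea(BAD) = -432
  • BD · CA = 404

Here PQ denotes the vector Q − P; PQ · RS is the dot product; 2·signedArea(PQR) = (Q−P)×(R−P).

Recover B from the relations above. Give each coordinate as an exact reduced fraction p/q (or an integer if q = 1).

1. B_x = -16  [DA ∥ BC ∩ AC ∥ DB]
2. B_y = -13  [DA ∥ BC ∩ AC ∥ DB]
   → B = (-16, -13)

B = (-16, -13)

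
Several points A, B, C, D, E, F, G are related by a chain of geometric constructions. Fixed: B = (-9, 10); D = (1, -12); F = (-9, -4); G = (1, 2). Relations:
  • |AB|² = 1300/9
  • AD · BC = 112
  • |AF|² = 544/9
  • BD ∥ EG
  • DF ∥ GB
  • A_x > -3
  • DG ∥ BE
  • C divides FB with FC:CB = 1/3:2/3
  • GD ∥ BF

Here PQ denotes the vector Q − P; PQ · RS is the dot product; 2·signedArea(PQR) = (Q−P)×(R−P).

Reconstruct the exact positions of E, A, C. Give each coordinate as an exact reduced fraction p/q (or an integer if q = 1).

A = (-7/3, 0)
C = (-9, 2/3)
E = (-9, 24)

1. E_x = -9  [BD ∥ EG ∩ DG ∥ BE]
2. E_y = 24  [BD ∥ EG ∩ DG ∥ BE]
   → E = (-9, 24)
3. C_x = -9  [C divides FB with FC:CB = 1/3:2/3]
4. C_y = 2/3  [C divides FB with FC:CB = 1/3:2/3]
   → C = (-9, 2/3)
5. A_y = 0  [AD · BC = 112]
6. A_x = -7/3  [|AB|² = 1300/9]
   → A = (-7/3, 0)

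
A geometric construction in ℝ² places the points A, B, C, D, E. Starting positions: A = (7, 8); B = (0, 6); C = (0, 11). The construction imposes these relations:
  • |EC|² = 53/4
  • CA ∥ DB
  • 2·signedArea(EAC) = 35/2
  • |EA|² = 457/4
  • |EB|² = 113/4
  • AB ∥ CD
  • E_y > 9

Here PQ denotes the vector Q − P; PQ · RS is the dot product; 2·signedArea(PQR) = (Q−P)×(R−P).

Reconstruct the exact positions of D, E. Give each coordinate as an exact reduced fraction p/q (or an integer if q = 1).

1. D_x = -7  [CA ∥ DB ∩ AB ∥ CD]
2. D_y = 9  [CA ∥ DB ∩ AB ∥ CD]
   → D = (-7, 9)
3. E_x = -7/2  [line -3·x + -7·y + 119/2 = 0 ∩ |EC|² = 53/4]
4. E_y = 10  [line -3·x + -7·y + 119/2 = 0 ∩ |EC|² = 53/4]
   → E = (-7/2, 10)

D = (-7, 9)
E = (-7/2, 10)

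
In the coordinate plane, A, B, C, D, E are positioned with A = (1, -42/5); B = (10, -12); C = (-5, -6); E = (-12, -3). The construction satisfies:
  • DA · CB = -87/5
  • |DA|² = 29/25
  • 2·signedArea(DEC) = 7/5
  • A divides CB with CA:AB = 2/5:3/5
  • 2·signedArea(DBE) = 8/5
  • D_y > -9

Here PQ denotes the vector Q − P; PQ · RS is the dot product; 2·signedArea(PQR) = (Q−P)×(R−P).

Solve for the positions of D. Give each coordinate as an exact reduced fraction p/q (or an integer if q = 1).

D = (2, -44/5)

1. D_x = 2  [2·signedArea(DBE) = 8/5 ∩ DA · CB = -87/5]
2. D_y = -44/5  [2·signedArea(DBE) = 8/5 ∩ DA · CB = -87/5]
   → D = (2, -44/5)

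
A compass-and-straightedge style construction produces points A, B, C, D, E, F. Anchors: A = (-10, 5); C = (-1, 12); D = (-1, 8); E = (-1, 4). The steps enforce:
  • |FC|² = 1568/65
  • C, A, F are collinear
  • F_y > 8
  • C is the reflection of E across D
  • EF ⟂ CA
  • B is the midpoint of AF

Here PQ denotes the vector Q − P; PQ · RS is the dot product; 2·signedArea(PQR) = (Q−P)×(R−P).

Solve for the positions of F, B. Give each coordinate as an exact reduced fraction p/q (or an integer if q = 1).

1. F_x = -317/65  [C, A, F are collinear ∩ EF ⟂ CA]
2. F_y = 584/65  [C, A, F are collinear ∩ EF ⟂ CA]
   → F = (-317/65, 584/65)
3. B_x = -967/130  [B is the midpoint of AF]
4. B_y = 909/130  [B is the midpoint of AF]
   → B = (-967/130, 909/130)

B = (-967/130, 909/130)
F = (-317/65, 584/65)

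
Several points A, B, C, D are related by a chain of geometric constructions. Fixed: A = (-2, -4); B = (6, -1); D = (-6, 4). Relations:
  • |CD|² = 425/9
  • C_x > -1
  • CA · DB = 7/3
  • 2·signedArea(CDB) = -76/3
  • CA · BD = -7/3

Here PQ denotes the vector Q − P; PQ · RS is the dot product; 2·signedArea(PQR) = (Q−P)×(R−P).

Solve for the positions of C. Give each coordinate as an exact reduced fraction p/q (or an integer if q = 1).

C = (-2/3, -1/3)

1. C_x = -2/3  [2·signedArea(CDB) = -76/3 ∩ CA · DB = 7/3]
2. C_y = -1/3  [2·signedArea(CDB) = -76/3 ∩ CA · DB = 7/3]
   → C = (-2/3, -1/3)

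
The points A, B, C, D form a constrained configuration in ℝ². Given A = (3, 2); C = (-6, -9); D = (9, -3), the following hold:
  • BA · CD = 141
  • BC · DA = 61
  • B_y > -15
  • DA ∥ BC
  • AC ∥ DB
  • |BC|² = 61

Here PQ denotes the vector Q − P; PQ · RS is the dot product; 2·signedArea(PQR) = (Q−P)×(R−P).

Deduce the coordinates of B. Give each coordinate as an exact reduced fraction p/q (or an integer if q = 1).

B = (0, -14)

1. B_x = 0  [DA ∥ BC ∩ AC ∥ DB]
2. B_y = -14  [DA ∥ BC ∩ AC ∥ DB]
   → B = (0, -14)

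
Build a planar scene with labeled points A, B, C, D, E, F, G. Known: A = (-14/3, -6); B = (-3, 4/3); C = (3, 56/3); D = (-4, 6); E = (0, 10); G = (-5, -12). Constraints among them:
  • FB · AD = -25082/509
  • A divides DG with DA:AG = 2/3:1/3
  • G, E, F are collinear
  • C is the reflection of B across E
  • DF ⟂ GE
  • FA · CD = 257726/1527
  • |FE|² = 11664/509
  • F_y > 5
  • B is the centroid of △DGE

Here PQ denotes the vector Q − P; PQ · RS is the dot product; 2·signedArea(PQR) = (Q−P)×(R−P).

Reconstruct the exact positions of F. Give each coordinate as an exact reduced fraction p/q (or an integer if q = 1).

F = (-540/509, 2714/509)

1. F_x = -540/509  [G, E, F are collinear ∩ DF ⟂ GE]
2. F_y = 2714/509  [G, E, F are collinear ∩ DF ⟂ GE]
   → F = (-540/509, 2714/509)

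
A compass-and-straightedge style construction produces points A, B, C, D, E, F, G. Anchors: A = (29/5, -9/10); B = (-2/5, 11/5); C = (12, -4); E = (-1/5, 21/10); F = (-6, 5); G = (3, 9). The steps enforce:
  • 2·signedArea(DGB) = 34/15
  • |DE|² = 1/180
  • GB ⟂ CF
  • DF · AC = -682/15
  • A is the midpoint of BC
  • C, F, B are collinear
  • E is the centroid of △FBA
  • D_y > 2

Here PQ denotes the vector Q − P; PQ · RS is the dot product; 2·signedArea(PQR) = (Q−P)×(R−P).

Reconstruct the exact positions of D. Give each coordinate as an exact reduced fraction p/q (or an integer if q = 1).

D = (-2/15, 31/15)

1. D_x = -2/15  [line -31/5·x + 31/10·y + -217/30 = 0 ∩ |DE|² = 1/180]
2. D_y = 31/15  [line -31/5·x + 31/10·y + -217/30 = 0 ∩ |DE|² = 1/180]
   → D = (-2/15, 31/15)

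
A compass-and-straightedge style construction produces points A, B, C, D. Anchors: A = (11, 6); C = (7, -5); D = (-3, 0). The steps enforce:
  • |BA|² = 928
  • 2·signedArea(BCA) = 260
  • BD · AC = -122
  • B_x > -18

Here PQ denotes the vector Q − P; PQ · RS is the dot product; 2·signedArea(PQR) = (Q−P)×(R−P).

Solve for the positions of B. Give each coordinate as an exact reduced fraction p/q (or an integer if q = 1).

1. B_x = -17  [2·signedArea(BCA) = 260 ∩ BD · AC = -122]
2. B_y = -6  [2·signedArea(BCA) = 260 ∩ BD · AC = -122]
   → B = (-17, -6)

B = (-17, -6)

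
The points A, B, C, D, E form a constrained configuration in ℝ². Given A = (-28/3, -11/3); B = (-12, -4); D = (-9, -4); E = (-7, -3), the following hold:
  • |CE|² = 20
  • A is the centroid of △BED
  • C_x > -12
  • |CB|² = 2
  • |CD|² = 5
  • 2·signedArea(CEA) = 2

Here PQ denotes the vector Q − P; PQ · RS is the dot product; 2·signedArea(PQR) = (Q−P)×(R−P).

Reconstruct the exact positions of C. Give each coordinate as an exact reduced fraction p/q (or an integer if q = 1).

C = (-11, -5)

1. C_x = -11  [line 2/3·x + -7/3·y + -13/3 = 0 ∩ |CB|² = 2]
2. C_y = -5  [line 2/3·x + -7/3·y + -13/3 = 0 ∩ |CB|² = 2]
   → C = (-11, -5)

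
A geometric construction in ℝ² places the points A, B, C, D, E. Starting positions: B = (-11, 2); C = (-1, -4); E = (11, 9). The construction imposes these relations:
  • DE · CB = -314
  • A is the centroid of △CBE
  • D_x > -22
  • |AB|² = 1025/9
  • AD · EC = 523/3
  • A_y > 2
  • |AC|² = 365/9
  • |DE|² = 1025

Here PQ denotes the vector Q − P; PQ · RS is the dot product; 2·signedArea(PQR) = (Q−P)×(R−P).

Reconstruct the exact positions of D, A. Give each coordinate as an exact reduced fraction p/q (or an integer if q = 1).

A = (-1/3, 7/3)
D = (-21, 8)

1. A_x = -1/3  [A is the centroid of △CBE]
2. A_y = 7/3  [A is the centroid of △CBE]
   → A = (-1/3, 7/3)
3. D_x = -21  [DE · CB = -314 ∩ AD · EC = 523/3]
4. D_y = 8  [DE · CB = -314 ∩ AD · EC = 523/3]
   → D = (-21, 8)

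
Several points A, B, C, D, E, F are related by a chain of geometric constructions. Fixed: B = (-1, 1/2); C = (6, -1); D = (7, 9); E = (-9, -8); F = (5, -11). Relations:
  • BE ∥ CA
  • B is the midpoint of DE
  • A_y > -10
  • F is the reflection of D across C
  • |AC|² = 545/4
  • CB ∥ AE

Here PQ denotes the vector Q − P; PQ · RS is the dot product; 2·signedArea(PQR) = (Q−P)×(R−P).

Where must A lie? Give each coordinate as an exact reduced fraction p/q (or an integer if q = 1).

A = (-2, -19/2)

1. A_x = -2  [CB ∥ AE ∩ BE ∥ CA]
2. A_y = -19/2  [CB ∥ AE ∩ BE ∥ CA]
   → A = (-2, -19/2)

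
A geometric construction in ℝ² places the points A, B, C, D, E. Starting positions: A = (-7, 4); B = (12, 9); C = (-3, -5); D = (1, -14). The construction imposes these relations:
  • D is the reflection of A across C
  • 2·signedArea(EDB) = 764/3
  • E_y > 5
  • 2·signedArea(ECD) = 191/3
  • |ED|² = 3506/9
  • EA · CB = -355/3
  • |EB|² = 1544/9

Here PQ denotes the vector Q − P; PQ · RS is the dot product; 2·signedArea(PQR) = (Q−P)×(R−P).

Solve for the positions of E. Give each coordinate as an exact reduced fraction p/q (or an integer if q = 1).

1. E_x = -2/3  [2·signedArea(EDB) = 764/3 ∩ EA · CB = -355/3]
2. E_y = 17/3  [2·signedArea(EDB) = 764/3 ∩ EA · CB = -355/3]
   → E = (-2/3, 17/3)

E = (-2/3, 17/3)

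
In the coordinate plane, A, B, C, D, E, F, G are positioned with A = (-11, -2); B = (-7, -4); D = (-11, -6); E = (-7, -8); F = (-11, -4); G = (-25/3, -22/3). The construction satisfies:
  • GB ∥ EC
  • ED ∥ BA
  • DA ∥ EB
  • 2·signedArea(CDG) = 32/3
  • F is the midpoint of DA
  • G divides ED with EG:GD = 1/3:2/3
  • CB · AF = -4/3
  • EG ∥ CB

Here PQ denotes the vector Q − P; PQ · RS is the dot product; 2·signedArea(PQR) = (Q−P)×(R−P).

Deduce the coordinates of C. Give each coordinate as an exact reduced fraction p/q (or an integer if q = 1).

C = (-17/3, -14/3)

1. C_x = -17/3  [EG ∥ CB ∩ GB ∥ EC]
2. C_y = -14/3  [EG ∥ CB ∩ GB ∥ EC]
   → C = (-17/3, -14/3)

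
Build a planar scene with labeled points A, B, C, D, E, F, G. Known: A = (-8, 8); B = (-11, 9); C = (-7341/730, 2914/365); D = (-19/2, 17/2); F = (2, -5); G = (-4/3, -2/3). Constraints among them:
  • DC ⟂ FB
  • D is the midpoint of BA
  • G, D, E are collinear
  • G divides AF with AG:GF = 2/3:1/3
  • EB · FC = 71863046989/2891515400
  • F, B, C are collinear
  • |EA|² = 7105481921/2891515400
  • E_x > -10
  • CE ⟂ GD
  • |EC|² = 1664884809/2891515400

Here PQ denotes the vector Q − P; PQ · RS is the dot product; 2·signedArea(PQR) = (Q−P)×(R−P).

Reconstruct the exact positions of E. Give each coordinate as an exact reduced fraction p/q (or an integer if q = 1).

1. E_x = -37588101/3960980  [G, D, E are collinear ∩ CE ⟂ GD]
2. E_y = 6724415/792196  [G, D, E are collinear ∩ CE ⟂ GD]
   → E = (-37588101/3960980, 6724415/792196)

E = (-37588101/3960980, 6724415/792196)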